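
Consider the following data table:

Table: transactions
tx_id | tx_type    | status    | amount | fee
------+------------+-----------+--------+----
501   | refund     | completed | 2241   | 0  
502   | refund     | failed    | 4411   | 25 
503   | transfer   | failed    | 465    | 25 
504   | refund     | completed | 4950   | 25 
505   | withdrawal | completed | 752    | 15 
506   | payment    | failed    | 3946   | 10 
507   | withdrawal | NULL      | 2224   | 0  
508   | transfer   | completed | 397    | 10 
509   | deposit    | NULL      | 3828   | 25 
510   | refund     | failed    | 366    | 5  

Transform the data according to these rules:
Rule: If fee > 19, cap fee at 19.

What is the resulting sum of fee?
116

Step 1: 4 records have fee > 19
Step 2: These records originally summed to 100
Step 3: After capping: 4 × 19 = 76
Step 4: Unaffected records sum: 40
Step 5: Final sum = 76 + 40 = 116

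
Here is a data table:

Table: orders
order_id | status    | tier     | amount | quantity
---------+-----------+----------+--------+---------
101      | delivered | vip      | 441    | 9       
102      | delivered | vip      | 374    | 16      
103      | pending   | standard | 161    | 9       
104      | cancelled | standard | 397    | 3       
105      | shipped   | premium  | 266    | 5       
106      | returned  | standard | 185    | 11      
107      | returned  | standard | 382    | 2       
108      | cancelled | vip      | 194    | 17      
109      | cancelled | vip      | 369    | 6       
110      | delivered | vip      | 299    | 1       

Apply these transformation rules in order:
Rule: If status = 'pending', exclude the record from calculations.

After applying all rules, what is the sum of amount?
2907

Step 1: Identify records where status = 'pending'
Step 2: The excluded records sum to 161
Step 3: Original total amount = 3068
Step 4: Remaining total = 3068 - 161 = 2907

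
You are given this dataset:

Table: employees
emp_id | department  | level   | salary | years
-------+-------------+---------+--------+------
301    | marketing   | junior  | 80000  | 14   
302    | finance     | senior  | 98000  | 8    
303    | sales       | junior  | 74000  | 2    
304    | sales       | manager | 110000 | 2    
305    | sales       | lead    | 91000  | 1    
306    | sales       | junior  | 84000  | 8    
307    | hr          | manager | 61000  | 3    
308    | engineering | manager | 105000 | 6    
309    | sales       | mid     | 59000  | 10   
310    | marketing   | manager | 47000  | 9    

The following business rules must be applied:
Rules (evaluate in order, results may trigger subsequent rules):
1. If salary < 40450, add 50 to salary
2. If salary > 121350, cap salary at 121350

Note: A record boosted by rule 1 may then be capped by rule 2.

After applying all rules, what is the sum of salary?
809000

Step 1: Apply rule 1 to records with salary < 40450
  - 0 records get bonus of 50
  - Of these, 0 records then exceed 121350 and get capped
Step 2: Apply rule 2 to records with salary > 121350
  - 0 records (original) are capped
Step 3: Calculate final sum = 809000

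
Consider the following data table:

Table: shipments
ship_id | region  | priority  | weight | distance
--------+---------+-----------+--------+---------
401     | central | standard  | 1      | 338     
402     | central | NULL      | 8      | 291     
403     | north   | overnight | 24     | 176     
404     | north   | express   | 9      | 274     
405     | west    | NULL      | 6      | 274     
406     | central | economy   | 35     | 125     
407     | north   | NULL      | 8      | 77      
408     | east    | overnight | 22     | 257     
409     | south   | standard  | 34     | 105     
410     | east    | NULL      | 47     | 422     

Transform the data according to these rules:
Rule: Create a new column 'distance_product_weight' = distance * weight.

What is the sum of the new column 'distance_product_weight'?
45049

Step 1: For each record, compute distance * weight
Example calculations:
  338 * 1 = 338
  291 * 8 = 2328
  176 * 24 = 4224
  ...
Step 2: Sum all derived values
Step 3: Total = 45049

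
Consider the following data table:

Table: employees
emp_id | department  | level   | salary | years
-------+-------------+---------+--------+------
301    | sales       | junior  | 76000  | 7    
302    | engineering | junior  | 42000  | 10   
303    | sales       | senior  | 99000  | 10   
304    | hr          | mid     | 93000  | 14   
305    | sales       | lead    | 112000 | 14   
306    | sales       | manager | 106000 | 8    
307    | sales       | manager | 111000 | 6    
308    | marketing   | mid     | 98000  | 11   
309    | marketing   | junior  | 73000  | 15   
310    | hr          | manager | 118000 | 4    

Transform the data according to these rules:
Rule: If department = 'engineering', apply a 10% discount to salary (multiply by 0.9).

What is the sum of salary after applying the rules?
923800.0

Step 1: Records with department = 'engineering' have total salary = 42000
Step 2: Apply multiplier: 42000 × 0.9 = 37800.0
Step 3: Other records total: 886000
Step 4: Final sum = 37800.0 + 886000 = 923800.0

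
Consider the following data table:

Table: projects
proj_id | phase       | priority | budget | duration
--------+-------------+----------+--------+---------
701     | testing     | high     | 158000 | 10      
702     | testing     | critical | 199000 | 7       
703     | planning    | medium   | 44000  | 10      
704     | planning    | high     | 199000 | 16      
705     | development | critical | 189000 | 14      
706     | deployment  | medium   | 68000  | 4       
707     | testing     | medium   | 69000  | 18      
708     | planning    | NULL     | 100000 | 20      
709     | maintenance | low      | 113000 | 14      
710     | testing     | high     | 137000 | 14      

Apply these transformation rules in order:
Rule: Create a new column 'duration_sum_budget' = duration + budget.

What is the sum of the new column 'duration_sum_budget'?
1276127

Step 1: For each record, compute duration + budget
Example calculations:
  10 + 158000 = 158010
  7 + 199000 = 199007
  10 + 44000 = 44010
  ...
Step 2: Sum all derived values
Step 3: Total = 1276127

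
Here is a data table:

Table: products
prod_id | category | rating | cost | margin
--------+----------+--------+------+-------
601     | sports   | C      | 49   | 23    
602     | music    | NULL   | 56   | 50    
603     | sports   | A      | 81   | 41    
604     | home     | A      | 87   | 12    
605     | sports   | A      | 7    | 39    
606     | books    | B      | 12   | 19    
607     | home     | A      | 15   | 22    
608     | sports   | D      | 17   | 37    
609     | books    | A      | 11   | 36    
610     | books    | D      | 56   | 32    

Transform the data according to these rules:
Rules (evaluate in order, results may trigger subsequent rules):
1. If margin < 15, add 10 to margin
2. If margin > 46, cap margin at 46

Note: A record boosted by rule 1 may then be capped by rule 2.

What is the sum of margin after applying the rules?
317

Step 1: Apply rule 1 to records with margin < 15
  - 1 records get bonus of 10
  - Of these, 0 records then exceed 46 and get capped
Step 2: Apply rule 2 to records with margin > 46
  - 1 records (original) are capped
Step 3: Calculate final sum = 317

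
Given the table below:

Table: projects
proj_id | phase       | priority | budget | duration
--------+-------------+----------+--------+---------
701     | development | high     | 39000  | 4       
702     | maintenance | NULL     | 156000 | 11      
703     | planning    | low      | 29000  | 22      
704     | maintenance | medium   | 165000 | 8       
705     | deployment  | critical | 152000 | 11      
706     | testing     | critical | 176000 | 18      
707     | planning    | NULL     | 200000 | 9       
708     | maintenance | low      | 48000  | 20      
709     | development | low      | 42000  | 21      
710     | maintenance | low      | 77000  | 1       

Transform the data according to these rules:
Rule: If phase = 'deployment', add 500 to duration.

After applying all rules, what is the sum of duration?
625

Step 1: Count records where phase = 'deployment': 1
Step 2: Total bonus added: 1 × 500 = 500
Step 3: Original sum of duration: 125
Step 4: Final sum = 125 + 500 = 625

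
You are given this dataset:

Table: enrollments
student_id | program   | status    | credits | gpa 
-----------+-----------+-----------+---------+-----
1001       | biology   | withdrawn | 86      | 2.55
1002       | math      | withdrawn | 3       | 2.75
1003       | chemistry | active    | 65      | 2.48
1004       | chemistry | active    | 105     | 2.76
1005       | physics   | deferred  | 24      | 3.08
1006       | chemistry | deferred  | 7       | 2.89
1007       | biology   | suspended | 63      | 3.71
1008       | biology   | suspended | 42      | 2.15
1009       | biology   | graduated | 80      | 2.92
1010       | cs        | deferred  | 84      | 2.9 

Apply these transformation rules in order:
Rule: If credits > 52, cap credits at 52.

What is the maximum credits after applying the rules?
52

Step 1: Original maximum credits = 105
Step 2: Apply cap at 52
Step 3: 6 records had credits > 52 and were capped
Step 4: Maximum after transformation = 52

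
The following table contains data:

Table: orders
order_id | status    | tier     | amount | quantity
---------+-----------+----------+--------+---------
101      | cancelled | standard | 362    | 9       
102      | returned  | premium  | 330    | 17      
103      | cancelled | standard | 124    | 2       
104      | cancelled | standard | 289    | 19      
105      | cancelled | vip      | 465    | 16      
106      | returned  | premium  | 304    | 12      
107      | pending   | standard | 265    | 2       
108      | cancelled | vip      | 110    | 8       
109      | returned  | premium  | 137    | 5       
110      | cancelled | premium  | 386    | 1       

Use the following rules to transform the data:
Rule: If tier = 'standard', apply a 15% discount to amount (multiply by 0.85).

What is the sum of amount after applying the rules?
2616.0

Step 1: Records with tier = 'standard' have total amount = 1040
Step 2: Apply multiplier: 1040 × 0.85 = 884.0
Step 3: Other records total: 1732
Step 4: Final sum = 884.0 + 1732 = 2616.0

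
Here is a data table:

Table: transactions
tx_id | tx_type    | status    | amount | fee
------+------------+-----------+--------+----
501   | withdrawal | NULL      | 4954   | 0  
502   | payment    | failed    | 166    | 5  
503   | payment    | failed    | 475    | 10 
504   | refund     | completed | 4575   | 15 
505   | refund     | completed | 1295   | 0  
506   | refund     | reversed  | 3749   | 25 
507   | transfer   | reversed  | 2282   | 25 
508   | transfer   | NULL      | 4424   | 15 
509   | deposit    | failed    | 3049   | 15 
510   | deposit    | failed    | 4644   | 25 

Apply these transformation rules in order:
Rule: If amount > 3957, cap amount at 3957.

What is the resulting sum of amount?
26844

Step 1: 4 records have amount > 3957
Step 2: These records originally summed to 18597
Step 3: After capping: 4 × 3957 = 15828
Step 4: Unaffected records sum: 11016
Step 5: Final sum = 15828 + 11016 = 26844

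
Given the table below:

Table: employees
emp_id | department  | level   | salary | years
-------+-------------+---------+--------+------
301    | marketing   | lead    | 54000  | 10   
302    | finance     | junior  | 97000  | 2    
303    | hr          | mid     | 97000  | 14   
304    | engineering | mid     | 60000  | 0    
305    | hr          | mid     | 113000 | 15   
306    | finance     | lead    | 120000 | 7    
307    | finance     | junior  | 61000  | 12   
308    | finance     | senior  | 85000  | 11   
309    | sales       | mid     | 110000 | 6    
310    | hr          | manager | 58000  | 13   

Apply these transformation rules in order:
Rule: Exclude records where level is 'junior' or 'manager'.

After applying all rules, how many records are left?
7

Step 1: Count records to exclude
  - 2 (junior) + 1 (manager) = 3 records
Step 2: Total records: 10
Step 3: Remaining = 10 - 3 = 7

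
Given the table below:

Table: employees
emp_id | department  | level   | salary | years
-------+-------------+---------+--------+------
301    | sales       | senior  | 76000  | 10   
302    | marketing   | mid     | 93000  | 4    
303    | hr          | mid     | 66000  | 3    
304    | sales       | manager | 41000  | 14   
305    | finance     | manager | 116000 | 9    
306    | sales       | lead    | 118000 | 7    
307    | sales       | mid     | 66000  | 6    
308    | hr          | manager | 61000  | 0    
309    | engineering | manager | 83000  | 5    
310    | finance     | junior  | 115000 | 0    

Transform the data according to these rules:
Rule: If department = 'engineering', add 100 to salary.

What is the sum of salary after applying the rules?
835100

Step 1: Count records where department = 'engineering': 1
Step 2: Total bonus added: 1 × 100 = 100
Step 3: Original sum of salary: 835000
Step 4: Final sum = 835000 + 100 = 835100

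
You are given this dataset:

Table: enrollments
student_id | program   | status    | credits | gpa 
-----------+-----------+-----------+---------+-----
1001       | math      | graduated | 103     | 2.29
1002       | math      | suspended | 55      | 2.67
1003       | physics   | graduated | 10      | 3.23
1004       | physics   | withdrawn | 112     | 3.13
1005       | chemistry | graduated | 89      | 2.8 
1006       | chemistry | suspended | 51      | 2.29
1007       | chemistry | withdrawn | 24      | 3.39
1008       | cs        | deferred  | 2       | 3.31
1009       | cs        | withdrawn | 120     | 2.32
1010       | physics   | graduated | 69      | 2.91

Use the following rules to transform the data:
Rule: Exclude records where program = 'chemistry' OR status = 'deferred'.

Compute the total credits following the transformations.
469

Step 1: Find records where program = 'chemistry' OR status = 'deferred'
Step 2: 4 records match, summing to 166
Step 3: Original sum: 635
Step 4: Remaining sum = 635 - 166 = 469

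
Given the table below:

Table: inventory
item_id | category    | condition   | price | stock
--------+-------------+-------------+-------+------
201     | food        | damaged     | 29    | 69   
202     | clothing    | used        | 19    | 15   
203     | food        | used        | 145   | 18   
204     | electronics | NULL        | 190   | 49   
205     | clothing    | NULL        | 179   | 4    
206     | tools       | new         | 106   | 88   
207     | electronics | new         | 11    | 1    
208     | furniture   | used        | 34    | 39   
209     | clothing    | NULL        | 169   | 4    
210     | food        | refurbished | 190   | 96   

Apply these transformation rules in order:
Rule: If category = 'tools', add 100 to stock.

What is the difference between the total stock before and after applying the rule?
100

Step 1: Original sum of stock = 383
Step 2: 1 records have category = 'tools'
Step 3: Each affected record changes by 100
Step 4: Total change = 1 × 100 = 100
Step 5: New sum = 383 + 100 = 483
Step 6: Difference = |483 - 383| = 100
        (Sum increased by 100)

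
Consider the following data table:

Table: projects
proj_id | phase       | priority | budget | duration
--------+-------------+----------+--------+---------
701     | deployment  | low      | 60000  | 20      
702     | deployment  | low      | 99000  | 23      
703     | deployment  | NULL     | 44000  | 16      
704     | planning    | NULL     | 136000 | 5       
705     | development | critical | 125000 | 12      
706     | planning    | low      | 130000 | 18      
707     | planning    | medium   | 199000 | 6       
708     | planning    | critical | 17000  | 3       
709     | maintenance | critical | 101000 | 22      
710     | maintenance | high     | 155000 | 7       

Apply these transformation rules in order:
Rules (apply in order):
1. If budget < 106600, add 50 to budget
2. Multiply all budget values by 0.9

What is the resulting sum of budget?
959625.0

Step 1: Apply Rule 1 - Add 50 to records with budget < 106600
  - 5 records affected: 321000 + (5 × 50) = 321250
  - Unaffected records: 745000
  - Sum after Rule 1: 1066250
Step 2: Apply Rule 2 - Multiply all by 0.9
  - 1066250 × 0.9 = 959625.0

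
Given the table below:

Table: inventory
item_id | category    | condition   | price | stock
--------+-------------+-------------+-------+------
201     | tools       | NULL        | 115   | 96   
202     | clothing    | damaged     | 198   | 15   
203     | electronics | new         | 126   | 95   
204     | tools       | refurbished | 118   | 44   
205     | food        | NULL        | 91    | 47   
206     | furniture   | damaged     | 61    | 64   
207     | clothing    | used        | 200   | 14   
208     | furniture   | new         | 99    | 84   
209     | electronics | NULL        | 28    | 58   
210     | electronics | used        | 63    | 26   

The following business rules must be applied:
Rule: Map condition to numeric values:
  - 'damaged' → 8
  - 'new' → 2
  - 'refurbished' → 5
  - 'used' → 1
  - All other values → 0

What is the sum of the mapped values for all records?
27

Step 1: Apply mapping to each record
Step 2: Count by status:
  'damaged': 2 records × 8 = 16
  'new': 2 records × 2 = 4
  'refurbished': 1 records × 5 = 5
  'used': 2 records × 1 = 2
Step 3: Sum all mapped values = 27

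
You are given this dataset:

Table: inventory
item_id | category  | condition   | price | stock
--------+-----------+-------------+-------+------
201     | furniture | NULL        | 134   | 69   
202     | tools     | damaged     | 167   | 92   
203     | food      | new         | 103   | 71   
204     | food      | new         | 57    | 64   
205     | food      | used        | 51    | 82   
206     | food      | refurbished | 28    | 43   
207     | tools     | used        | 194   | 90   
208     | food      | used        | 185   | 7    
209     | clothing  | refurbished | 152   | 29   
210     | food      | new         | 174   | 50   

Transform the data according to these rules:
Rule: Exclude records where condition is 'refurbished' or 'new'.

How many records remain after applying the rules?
5

Step 1: Count records to exclude
  - 2 (refurbished) + 3 (new) = 5 records
Step 2: Total records: 10
Step 3: Remaining = 10 - 5 = 5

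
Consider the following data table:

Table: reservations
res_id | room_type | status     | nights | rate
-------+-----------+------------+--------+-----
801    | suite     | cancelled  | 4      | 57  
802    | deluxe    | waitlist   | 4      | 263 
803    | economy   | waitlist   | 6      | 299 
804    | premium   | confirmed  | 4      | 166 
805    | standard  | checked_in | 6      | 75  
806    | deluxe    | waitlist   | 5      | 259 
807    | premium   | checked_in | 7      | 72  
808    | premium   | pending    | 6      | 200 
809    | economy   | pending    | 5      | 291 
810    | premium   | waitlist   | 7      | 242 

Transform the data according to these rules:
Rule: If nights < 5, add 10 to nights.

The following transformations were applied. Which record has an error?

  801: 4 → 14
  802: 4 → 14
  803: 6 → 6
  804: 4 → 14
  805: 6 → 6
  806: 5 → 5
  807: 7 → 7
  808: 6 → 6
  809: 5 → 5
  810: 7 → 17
Record 810 has an error. The correct transformed value should be 7, not 17.

Step 1: Check each record against the rule
Step 2: Record 810 has nights = 7
Step 3: Since 7 >= 5, the bonus should not have been applied
Step 4: Correct value = 7, but claimed value = 17
Conclusion: Record 810 has the error.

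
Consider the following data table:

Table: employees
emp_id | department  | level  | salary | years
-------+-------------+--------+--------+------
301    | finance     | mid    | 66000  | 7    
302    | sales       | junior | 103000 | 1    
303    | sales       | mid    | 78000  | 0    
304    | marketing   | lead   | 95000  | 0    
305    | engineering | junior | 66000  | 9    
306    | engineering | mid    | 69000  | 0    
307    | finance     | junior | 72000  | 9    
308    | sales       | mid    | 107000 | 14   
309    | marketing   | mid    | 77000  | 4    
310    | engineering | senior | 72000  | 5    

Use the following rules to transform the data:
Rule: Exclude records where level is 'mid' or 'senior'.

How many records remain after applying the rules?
4

Step 1: Count records to exclude
  - 5 (mid) + 1 (senior) = 6 records
Step 2: Total records: 10
Step 3: Remaining = 10 - 6 = 4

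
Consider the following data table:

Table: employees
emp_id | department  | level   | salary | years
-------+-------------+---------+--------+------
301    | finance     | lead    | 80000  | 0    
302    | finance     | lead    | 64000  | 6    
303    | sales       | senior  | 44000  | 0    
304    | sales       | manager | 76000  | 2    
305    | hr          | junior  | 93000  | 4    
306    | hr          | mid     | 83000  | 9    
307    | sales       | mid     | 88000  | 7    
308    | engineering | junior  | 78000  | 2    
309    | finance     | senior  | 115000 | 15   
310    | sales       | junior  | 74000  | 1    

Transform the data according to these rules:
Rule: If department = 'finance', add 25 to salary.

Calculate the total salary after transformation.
795075

Step 1: Count records where department = 'finance': 3
Step 2: Total bonus added: 3 × 25 = 75
Step 3: Original sum of salary: 795000
Step 4: Final sum = 795000 + 75 = 795075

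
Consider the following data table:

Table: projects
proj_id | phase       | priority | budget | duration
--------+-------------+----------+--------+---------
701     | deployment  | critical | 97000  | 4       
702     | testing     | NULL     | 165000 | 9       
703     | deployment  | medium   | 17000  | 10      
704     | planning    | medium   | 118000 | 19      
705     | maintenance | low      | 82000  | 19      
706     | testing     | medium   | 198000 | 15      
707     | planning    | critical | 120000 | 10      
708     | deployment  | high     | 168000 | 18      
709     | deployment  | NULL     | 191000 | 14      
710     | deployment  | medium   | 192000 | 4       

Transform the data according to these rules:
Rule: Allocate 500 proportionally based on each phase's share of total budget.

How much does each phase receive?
deployment: 246.66, maintenance: 30.42, planning: 88.28, testing: 134.64

Step 1: Calculate total budget = 1348000
Step 2: Calculate each phase's proportion:
  deployment: 665000/1348000 = 49.33% → 246.66
  maintenance: 82000/1348000 = 6.08% → 30.42
  planning: 238000/1348000 = 17.66% → 88.28
  testing: 363000/1348000 = 26.93% → 134.64
Step 3: Verify: sum of allocations ≈ 500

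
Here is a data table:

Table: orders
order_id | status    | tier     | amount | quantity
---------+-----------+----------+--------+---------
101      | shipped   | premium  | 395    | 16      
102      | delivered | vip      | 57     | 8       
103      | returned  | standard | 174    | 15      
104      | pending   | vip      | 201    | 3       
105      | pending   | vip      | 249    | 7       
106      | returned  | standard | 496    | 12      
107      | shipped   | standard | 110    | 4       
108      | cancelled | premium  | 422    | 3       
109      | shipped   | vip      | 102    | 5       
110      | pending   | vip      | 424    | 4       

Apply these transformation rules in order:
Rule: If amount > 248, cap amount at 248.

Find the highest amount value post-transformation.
248

Step 1: Original maximum amount = 496
Step 2: Apply cap at 248
Step 3: 5 records had amount > 248 and were capped
Step 4: Maximum after transformation = 248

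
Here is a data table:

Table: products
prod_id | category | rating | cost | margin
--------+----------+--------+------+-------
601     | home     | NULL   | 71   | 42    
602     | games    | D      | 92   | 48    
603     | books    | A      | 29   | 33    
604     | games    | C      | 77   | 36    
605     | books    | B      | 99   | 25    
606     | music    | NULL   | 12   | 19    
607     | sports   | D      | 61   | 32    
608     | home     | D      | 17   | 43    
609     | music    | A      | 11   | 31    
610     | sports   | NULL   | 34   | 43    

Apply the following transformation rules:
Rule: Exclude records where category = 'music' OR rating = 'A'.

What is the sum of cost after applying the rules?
451

Step 1: Find records where category = 'music' OR rating = 'A'
Step 2: 3 records match, summing to 52
Step 3: Original sum: 503
Step 4: Remaining sum = 503 - 52 = 451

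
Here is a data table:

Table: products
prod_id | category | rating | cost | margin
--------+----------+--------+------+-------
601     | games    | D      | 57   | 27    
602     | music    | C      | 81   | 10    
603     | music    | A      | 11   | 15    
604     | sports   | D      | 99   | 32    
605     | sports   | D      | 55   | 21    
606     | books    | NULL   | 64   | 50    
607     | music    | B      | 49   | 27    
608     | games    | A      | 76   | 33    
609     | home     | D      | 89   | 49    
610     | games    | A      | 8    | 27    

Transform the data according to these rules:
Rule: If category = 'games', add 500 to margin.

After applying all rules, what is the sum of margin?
1791

Step 1: Count records where category = 'games': 3
Step 2: Total bonus added: 3 × 500 = 1500
Step 3: Original sum of margin: 291
Step 4: Final sum = 291 + 1500 = 1791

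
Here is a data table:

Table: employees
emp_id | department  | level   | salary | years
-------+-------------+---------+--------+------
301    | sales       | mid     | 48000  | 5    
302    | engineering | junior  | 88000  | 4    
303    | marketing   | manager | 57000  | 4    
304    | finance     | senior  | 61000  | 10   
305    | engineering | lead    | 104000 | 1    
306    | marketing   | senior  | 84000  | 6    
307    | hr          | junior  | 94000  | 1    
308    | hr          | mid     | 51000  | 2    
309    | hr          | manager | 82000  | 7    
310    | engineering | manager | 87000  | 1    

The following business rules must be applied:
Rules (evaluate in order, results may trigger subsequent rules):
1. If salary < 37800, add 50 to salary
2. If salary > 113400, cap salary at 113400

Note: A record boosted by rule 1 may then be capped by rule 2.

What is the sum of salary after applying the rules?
756000

Step 1: Apply rule 1 to records with salary < 37800
  - 0 records get bonus of 50
  - Of these, 0 records then exceed 113400 and get capped
Step 2: Apply rule 2 to records with salary > 113400
  - 0 records (original) are capped
Step 3: Calculate final sum = 756000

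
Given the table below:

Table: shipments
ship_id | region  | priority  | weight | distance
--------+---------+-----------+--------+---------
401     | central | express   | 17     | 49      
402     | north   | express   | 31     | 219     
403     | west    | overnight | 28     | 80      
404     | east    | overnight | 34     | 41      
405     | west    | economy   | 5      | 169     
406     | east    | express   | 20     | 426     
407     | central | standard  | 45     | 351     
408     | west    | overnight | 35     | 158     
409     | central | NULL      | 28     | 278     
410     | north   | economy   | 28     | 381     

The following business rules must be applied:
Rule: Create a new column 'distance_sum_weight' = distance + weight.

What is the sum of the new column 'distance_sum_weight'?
2423

Step 1: For each record, compute distance + weight
Example calculations:
  49 + 17 = 66
  219 + 31 = 250
  80 + 28 = 108
  ...
Step 2: Sum all derived values
Step 3: Total = 2423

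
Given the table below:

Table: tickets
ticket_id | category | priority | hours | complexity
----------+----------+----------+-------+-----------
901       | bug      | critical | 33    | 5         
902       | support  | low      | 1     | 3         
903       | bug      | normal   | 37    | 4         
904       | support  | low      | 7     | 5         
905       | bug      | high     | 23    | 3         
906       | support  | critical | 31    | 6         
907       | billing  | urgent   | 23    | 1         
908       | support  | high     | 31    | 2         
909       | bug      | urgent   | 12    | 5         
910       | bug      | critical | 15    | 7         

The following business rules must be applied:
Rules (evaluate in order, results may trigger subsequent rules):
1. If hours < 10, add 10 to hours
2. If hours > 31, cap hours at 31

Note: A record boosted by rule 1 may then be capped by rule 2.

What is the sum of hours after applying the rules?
225

Step 1: Apply rule 1 to records with hours < 10
  - 2 records get bonus of 10
  - Of these, 0 records then exceed 31 and get capped
Step 2: Apply rule 2 to records with hours > 31
  - 2 records (original) are capped
Step 3: Calculate final sum = 225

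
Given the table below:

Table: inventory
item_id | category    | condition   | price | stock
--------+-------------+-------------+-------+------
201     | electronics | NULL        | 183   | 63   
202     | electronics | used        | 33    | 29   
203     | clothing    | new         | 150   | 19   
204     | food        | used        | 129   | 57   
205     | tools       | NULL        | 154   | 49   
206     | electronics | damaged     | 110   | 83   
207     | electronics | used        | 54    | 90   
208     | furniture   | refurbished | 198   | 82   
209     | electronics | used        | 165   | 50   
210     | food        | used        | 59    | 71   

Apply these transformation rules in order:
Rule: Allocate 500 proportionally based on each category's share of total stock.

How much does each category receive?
clothing: 16.02, electronics: 265.6, food: 107.93, furniture: 69.14, tools: 41.32

Step 1: Calculate total stock = 593
Step 2: Calculate each category's proportion:
  clothing: 19/593 = 3.20% → 16.02
  electronics: 315/593 = 53.12% → 265.6
  food: 128/593 = 21.59% → 107.93
  furniture: 82/593 = 13.83% → 69.14
  tools: 49/593 = 8.26% → 41.32
Step 3: Verify: sum of allocations ≈ 500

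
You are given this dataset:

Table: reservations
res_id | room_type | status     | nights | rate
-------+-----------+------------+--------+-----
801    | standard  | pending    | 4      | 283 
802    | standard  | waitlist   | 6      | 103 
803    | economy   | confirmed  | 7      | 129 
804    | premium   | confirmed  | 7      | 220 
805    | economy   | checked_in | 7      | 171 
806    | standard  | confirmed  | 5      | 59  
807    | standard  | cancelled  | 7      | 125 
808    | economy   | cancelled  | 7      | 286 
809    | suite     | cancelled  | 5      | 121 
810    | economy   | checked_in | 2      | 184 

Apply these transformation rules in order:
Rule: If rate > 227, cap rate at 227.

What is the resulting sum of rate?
1566

Step 1: 2 records have rate > 227
Step 2: These records originally summed to 569
Step 3: After capping: 2 × 227 = 454
Step 4: Unaffected records sum: 1112
Step 5: Final sum = 454 + 1112 = 1566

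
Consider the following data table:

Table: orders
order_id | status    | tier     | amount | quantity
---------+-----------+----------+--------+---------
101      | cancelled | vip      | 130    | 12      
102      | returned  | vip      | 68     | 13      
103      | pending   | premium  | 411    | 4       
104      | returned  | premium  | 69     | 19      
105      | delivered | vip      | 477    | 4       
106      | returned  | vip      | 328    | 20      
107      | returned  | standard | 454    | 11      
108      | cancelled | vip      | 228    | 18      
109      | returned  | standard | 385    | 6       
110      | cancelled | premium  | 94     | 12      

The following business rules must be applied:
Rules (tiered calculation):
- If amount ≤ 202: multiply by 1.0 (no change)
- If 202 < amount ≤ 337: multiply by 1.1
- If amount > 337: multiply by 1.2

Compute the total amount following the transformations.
3045.0

Step 1: Tier 1 (amount ≤ 202): 4 records, sum = 361 × 1.0 = 361.0
Step 2: Tier 2 (202 < amount ≤ 337): 2 records, sum = 556 × 1.1 = 611.6
Step 3: Tier 3 (amount > 337): 4 records, sum = 1727 × 1.2 = 2072.4
Step 4: Final sum = 361.0 + 611.6 + 2072.4 = 3045.0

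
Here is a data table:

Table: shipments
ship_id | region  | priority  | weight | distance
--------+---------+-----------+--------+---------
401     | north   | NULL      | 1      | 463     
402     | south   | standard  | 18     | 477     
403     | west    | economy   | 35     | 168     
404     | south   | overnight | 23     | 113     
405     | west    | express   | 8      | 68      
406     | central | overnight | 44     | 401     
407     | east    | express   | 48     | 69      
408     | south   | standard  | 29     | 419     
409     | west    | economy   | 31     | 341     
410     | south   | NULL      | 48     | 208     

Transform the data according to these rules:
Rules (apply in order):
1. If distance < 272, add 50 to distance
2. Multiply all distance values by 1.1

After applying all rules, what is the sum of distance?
3274.7

Step 1: Apply Rule 1 - Add 50 to records with distance < 272
  - 5 records affected: 626 + (5 × 50) = 876
  - Unaffected records: 2101
  - Sum after Rule 1: 2977
Step 2: Apply Rule 2 - Multiply all by 1.1
  - 2977 × 1.1 = 3274.7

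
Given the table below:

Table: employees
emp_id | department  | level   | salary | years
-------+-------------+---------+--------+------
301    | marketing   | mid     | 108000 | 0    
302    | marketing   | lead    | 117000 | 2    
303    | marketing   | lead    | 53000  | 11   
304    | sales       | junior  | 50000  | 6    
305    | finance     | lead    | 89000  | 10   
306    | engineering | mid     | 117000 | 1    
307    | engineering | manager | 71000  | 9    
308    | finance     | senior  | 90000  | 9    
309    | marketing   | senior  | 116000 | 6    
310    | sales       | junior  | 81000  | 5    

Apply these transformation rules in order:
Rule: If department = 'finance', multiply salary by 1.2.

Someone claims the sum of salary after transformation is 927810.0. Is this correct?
No, the correct result is 927800.0.

Step 1: Calculate the correct sum after transformation
Step 2: Apply multiplier 1.2 to records where department = 'finance'
Step 3: Correct result = 927800.0
Step 4: Claimed result = 927810.0
Step 5: 927800.0 ≠ 927810.0
Conclusion: The claimed result is incorrect. The correct answer is 927800.0.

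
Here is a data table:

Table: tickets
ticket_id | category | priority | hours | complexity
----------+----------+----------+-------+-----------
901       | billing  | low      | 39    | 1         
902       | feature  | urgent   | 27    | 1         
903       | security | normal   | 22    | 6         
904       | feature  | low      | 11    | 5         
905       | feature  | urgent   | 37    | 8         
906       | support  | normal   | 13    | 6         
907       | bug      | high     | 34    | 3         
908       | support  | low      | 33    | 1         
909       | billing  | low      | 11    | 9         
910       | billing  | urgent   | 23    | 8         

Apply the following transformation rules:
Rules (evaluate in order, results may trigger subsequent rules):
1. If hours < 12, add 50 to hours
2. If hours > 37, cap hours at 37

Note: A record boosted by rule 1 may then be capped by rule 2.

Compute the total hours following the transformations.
300

Step 1: Apply rule 1 to records with hours < 12
  - 2 records get bonus of 50
  - Of these, 2 records then exceed 37 and get capped
Step 2: Apply rule 2 to records with hours > 37
  - 1 records (original) are capped
Step 3: Calculate final sum = 300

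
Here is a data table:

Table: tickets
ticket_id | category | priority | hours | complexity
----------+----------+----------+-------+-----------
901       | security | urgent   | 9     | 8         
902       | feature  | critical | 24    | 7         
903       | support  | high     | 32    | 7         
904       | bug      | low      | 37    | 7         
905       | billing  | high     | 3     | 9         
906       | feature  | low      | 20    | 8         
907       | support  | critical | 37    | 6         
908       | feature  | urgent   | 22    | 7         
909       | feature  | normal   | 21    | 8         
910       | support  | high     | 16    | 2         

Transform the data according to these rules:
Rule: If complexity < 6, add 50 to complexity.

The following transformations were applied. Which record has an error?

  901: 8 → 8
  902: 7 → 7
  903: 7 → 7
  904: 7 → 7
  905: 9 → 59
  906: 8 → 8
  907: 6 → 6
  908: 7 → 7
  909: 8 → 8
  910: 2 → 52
Record 905 has an error. The correct transformed value should be 9, not 59.

Step 1: Check each record against the rule
Step 2: Record 905 has complexity = 9
Step 3: Since 9 >= 6, the bonus should not have been applied
Step 4: Correct value = 9, but claimed value = 59
Conclusion: Record 905 has the error.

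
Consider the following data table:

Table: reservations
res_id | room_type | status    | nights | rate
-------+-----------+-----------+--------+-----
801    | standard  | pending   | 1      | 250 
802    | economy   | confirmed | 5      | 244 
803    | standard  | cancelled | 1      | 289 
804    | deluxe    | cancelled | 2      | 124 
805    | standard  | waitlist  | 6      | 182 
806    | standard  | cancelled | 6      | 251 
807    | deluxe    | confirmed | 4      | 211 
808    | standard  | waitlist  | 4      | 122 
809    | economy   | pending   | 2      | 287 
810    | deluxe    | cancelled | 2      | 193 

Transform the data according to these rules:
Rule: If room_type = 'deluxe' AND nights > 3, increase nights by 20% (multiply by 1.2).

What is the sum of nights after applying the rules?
33.8

Step 1: Find records where room_type = 'deluxe' AND nights > 3
Step 2: 1 records match, summing to 4
Step 3: After multiplier: 4 × 1.2 = 4.8
Step 4: Unaffected records sum: 29
Step 5: Final sum = 4.8 + 29 = 33.8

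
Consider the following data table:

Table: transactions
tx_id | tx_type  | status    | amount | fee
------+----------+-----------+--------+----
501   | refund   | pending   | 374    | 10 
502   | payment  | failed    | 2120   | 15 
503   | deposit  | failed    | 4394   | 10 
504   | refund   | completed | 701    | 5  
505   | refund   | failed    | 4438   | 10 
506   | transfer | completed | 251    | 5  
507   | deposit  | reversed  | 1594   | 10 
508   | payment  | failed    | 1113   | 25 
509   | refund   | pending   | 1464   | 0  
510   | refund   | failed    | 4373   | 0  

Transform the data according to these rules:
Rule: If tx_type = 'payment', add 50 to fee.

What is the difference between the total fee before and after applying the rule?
100

Step 1: Original sum of fee = 90
Step 2: 2 records have tx_type = 'payment'
Step 3: Each affected record changes by 50
Step 4: Total change = 2 × 50 = 100
Step 5: New sum = 90 + 100 = 190
Step 6: Difference = |190 - 90| = 100
        (Sum increased by 100)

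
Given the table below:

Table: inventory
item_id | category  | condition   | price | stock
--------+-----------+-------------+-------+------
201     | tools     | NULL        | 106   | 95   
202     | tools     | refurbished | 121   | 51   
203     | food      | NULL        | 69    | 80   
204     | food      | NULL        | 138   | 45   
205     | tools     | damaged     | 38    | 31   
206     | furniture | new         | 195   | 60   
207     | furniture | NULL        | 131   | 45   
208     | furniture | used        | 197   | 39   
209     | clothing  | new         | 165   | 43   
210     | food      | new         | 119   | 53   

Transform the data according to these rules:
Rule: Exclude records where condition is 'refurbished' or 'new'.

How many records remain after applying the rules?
6

Step 1: Count records to exclude
  - 1 (refurbished) + 3 (new) = 4 records
Step 2: Total records: 10
Step 3: Remaining = 10 - 4 = 6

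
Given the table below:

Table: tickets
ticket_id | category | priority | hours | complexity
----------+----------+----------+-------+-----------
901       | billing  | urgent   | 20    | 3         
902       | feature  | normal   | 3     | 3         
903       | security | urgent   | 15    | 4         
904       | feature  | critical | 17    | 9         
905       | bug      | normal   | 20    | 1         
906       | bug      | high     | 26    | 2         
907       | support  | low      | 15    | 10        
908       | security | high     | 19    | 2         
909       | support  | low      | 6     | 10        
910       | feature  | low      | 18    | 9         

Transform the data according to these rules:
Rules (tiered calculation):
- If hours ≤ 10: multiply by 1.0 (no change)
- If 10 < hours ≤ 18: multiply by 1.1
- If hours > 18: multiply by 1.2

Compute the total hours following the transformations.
182.5

Step 1: Tier 1 (hours ≤ 10): 2 records, sum = 9 × 1.0 = 9.0
Step 2: Tier 2 (10 < hours ≤ 18): 4 records, sum = 65 × 1.1 = 71.5
Step 3: Tier 3 (hours > 18): 4 records, sum = 85 × 1.2 = 102.0
Step 4: Final sum = 9.0 + 71.5 + 102.0 = 182.5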